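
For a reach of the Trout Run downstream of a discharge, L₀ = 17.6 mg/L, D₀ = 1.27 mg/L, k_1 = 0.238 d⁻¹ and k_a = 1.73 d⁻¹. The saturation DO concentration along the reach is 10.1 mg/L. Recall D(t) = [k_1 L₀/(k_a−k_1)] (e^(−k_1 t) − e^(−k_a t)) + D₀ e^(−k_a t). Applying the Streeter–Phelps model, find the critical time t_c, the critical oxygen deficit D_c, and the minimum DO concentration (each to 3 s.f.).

With k_a/k_1 = 7.269 and 1 − D₀(k_a−k_1)/(k_1 L₀) = 0.5476,
t_c = ln(7.269 × 0.5476) / (1.73 − 0.238) = ln(3.981) / 1.492 = 1.381/1.492 = 0.9259 d.
D_c = (k_1/k_a) L₀ e^(−k_1 t_c) = (0.238/1.73) × 17.6 × e^(−0.238×0.9259) = 0.1376 × 17.6 × 0.8022 = 1.942 mg/L.
Minimum DO = C_s − D_c = 10.1 − 1.942 = 8.158 mg/L.

t_c ≈ 0.926 d; D_c ≈ 1.94 mg/L; min DO ≈ 8.16 mg/L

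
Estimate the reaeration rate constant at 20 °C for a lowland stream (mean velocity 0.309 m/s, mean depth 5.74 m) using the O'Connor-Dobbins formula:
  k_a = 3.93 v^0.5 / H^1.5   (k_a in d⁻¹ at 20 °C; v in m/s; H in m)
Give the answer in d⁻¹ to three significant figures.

k_a ≈ 0.159 d⁻¹

k_a = 3.93 × 0.309^0.5 / 5.74^1.5 = 3.93 × 0.5559 / 13.75 = 0.1589 d⁻¹.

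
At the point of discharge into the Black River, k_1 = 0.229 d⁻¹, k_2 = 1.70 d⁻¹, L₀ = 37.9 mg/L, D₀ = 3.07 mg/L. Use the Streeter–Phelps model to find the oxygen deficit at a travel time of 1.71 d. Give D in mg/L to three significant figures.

k_1 L₀/(k_2−k_1) = 0.229×37.9/(1.70−0.229) = 8.679/1.471 = 5.900 mg/L.
e^(−k_1 t) = e^(−0.229×1.710) = 0.6760; e^(−k_2 t) = e^(−1.70×1.710) = 0.05464.
D = 5.900 × (0.6760 − 0.05464) + 3.07 × 0.05464 = 3.666 + 0.1677 = 3.834 mg/L.

D ≈ 3.83 mg/L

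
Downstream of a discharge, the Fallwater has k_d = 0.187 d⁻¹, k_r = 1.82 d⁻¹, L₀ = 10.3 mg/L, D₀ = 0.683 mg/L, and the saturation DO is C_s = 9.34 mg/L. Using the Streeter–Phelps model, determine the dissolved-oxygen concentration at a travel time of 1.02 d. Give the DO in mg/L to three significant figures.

k_d L₀/(k_r−k_d) = 0.187×10.3/(1.82−0.187) = 1.926/1.633 = 1.179 mg/L.
e^(−k_d t) = e^(−0.187×1.020) = 0.8263; e^(−k_r t) = e^(−1.82×1.020) = 0.1562.
D = 1.179 × (0.8263 − 0.1562) + 0.683 × 0.1562 = 0.7904 + 0.1067 = 0.8971 mg/L.
DO = C_s − D = 9.34 − 0.8971 = 8.443 mg/L.

DO ≈ 8.44 mg/L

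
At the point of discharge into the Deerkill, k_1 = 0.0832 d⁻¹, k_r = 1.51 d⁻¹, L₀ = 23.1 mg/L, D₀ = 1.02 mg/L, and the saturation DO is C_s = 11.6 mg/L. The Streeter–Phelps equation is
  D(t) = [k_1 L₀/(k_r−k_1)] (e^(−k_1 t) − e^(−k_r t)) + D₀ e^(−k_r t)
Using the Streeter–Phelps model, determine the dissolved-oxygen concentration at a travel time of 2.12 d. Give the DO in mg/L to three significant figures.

DO ≈ 10.5 mg/L

k_1 L₀/(k_r−k_1) = 0.0832×23.1/(1.51−0.0832) = 1.922/1.427 = 1.347 mg/L.
e^(−k_1 t) = e^(−0.0832×2.120) = 0.8383; e^(−k_r t) = e^(−1.51×2.120) = 0.04071.
D = 1.347 × (0.8383 − 0.04071) + 1.02 × 0.04071 = 1.074 + 0.04153 = 1.116 mg/L.
DO = C_s − D = 11.6 − 1.116 = 10.48 mg/L.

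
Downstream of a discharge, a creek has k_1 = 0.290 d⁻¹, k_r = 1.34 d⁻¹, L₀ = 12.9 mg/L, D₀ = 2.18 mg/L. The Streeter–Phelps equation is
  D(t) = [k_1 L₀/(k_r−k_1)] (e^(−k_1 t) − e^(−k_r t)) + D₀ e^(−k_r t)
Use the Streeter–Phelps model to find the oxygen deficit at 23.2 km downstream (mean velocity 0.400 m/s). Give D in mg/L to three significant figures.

Travel time t = x/v = 23.2 km / (0.400 m/s) = 23200 m / 0.400 m/s = 58000 s = 0.6713 d.
k_1 L₀/(k_r−k_1) = 0.290×12.9/(1.34−0.290) = 3.741/1.050 = 3.563 mg/L.
e^(−k_1 t) = e^(−0.290×0.6713) = 0.8231; e^(−k_r t) = e^(−1.34×0.6713) = 0.4068.
D = 3.563 × (0.8231 − 0.4068) + 2.18 × 0.4068 = 1.483 + 0.8867 = 2.370 mg/L.

D ≈ 2.37 mg/L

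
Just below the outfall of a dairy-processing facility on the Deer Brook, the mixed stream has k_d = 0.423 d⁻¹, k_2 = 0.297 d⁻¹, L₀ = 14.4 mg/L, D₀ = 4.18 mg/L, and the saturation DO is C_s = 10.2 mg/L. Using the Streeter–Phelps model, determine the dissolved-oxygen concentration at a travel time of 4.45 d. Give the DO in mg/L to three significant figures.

k_d L₀/(k_2−k_d) = 0.423×14.4/(0.297−0.423) = 6.091/-0.1260 = -48.34 mg/L.
e^(−k_d t) = e^(−0.423×4.450) = 0.1522; e^(−k_2 t) = e^(−0.297×4.450) = 0.2667.
D = -48.34 × (0.1522 − 0.2667) + 4.18 × 0.2667 = 5.533 + 1.115 = 6.648 mg/L.
DO = C_s − D = 10.2 − 6.648 = 3.552 mg/L.

DO ≈ 3.55 mg/L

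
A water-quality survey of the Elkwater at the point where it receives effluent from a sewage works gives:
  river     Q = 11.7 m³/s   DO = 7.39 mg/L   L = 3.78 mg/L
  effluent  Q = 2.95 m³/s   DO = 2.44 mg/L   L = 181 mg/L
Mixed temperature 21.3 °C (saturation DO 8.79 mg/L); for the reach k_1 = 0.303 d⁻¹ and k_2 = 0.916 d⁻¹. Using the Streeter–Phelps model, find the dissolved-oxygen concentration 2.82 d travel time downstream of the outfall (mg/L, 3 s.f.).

Mixed DO = (11.7×7.39 + 2.95×2.44)/(11.7+2.95) = 93.66/14.65 = 6.393 mg/L.
Mixed L₀ = (11.7×3.78 + 2.95×181)/(14.65) = 578.2/14.65 = 39.47 mg/L.
Initial deficit D₀ = C_s − DO₀ = 8.79 − 6.393 = 2.397 mg/L.
D(2.82) = [0.303×39.47/(0.916−0.303)](e^(−0.303×2.82) − e^(−0.916×2.82)) + 2.397 e^(−0.916×2.82)
= 19.51 × (0.4255 − 0.07554) + 2.397 × 0.07554 = 7.008 mg/L.
DO = 8.79 − 7.008 = 1.782 mg/L.

DO ≈ 1.78 mg/L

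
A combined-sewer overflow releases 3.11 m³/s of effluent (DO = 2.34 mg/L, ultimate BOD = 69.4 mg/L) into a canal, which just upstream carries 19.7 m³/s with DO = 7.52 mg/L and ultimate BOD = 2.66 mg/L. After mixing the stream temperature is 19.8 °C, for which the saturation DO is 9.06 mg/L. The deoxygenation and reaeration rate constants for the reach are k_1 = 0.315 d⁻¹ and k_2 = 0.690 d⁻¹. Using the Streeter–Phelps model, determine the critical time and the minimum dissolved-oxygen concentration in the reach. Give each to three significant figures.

Mixed DO = (19.7×7.52 + 3.11×2.34)/(19.7+3.11) = 155.4/22.81 = 6.814 mg/L.
Mixed L₀ = (19.7×2.66 + 3.11×69.4)/(22.81) = 268.2/22.81 = 11.76 mg/L.
Initial deficit D₀ = C_s − DO₀ = 9.06 − 6.814 = 2.246 mg/L.
t_c = (1/0.3750) ln[(0.690/0.315)(1 − 2.246×0.3750/(0.315×11.76))] = 2.667 × ln(1.692) = 1.403 d.
D_c = (0.315/0.690) × 11.76 × e^(−0.315×1.403) = 0.4565 × 11.76 × 0.6428 = 3.451 mg/L.
Minimum DO = 9.06 − 3.451 = 5.609 mg/L.

t_c ≈ 1.40 d; minimum DO ≈ 5.61 mg/L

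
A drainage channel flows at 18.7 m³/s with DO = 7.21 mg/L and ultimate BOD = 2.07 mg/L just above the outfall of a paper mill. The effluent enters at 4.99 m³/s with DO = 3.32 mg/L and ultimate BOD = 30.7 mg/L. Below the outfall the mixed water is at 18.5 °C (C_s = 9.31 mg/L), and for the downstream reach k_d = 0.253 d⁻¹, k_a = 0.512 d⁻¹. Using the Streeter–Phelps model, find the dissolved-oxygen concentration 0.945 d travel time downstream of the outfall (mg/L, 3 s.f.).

Mixed DO = (18.7×7.21 + 4.99×3.32)/(18.7+4.99) = 151.4/23.69 = 6.391 mg/L.
Mixed L₀ = (18.7×2.07 + 4.99×30.7)/(23.69) = 191.9/23.69 = 8.101 mg/L.
Initial deficit D₀ = C_s − DO₀ = 9.31 − 6.391 = 2.919 mg/L.
D(0.945) = [0.253×8.101/(0.512−0.253)](e^(−0.253×0.945) − e^(−0.512×0.945)) + 2.919 e^(−0.512×0.945)
= 7.913 × (0.7873 − 0.6164) + 2.919 × 0.6164 = 3.152 mg/L.
DO = 9.31 − 3.152 = 6.158 mg/L.

DO ≈ 6.16 mg/L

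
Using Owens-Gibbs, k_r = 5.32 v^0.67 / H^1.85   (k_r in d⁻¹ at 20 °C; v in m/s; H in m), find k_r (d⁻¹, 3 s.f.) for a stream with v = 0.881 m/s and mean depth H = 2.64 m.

k_r = 5.32 × 0.881^0.67 / 2.64^1.85 = 5.32 × 0.9186 / 6.025 = 0.8111 d⁻¹.

k_r ≈ 0.811 d⁻¹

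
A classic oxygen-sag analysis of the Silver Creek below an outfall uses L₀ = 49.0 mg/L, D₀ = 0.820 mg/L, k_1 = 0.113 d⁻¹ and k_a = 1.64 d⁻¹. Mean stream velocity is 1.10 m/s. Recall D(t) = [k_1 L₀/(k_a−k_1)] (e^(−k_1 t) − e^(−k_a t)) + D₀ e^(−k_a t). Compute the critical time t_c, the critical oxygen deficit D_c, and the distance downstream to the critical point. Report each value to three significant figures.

t_c = [1/(k_a−k_1)] ln[(k_a/k_1)(1 − D₀(k_a−k_1)/(k_1 L₀))]
= [1/(1.64−0.113)] ln[(1.64/0.113)(1 − 0.820×1.527/(0.113×49.0))]
= (1/1.527) ln[14.51 × 0.7739] = 0.6549 × ln(11.23) = 0.6549 × 2.419 = 1.584 d.
D_c = (k_1/k_a) L₀ e^(−k_1 t_c) = (0.113/1.64) × 49.0 × e^(−0.113×1.584) = 0.06890 × 49.0 × 0.8361 = 2.823 mg/L.
x_c = v t_c = 1.10 m/s × 1.584 d × 86400 s/d = 150500 m ≈ 151 km.

t_c ≈ 1.58 d; D_c ≈ 2.82 mg/L; x_c ≈ 151 km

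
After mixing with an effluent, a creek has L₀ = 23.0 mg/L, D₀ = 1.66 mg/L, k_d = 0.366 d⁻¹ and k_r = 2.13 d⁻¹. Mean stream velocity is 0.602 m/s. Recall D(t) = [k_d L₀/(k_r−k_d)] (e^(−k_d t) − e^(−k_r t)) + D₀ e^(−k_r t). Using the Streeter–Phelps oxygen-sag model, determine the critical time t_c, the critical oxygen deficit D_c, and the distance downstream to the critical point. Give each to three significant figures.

At the critical point dD/dt = 0, so k_d L₀ e^(−k_d t) = k_r D. Substituting D(t) from the Streeter–Phelps equation and solving for t gives
t_c = ln[(k_r/k_d)(1 − D₀(k_r−k_d)/(k_d L₀))] / (k_r−k_d).
Here k_r−k_d = 1.764 d⁻¹ and 1 − D₀(k_r−k_d)/(k_d L₀) = 1 − 1.66×1.764/(0.366×23.0) = 0.6521, so
t_c = ln(5.820 × 0.6521) / 1.764 = 1.334 / 1.764 = 0.7561 d.
D_c = (k_d/k_r) L₀ e^(−k_d t_c) = (0.366/2.13) × 23.0 × e^(−0.366×0.7561) = 0.1718 × 23.0 × 0.7583 = 2.997 mg/L.
x_c = v t_c = 0.602 m/s × 0.7561 d × 86400 s/d = 39330 m ≈ 39.3 km.

t_c ≈ 0.756 d; D_c ≈ 3.00 mg/L; x_c ≈ 39.3 km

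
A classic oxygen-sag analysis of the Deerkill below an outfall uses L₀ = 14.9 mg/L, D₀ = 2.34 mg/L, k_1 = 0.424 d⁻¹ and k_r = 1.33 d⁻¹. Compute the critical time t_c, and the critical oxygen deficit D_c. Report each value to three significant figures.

With k_r/k_1 = 3.137 and 1 − D₀(k_r−k_1)/(k_1 L₀) = 0.6644,
t_c = ln(3.137 × 0.6644) / (1.33 − 0.424) = ln(2.084) / 0.9060 = 0.7344/0.9060 = 0.8106 d.
D_c = (k_1/k_r) L₀ e^(−k_1 t_c) = (0.424/1.33) × 14.9 × e^(−0.424×0.8106) = 0.3188 × 14.9 × 0.7092 = 3.369 mg/L.

t_c ≈ 0.811 d; D_c ≈ 3.37 mg/L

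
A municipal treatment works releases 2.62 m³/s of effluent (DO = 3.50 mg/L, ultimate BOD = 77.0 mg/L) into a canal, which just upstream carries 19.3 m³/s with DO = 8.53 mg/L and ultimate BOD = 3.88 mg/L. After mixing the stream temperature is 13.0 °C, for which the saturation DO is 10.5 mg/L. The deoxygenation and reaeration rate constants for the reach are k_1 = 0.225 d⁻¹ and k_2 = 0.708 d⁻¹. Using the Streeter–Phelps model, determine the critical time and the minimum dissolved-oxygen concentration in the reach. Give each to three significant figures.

Mixed DO = (19.3×8.53 + 2.62×3.50)/(19.3+2.62) = 173.8/21.92 = 7.929 mg/L.
Mixed L₀ = (19.3×3.88 + 2.62×77.0)/(21.92) = 276.6/21.92 = 12.62 mg/L.
Initial deficit D₀ = C_s − DO₀ = 10.5 − 7.929 = 2.571 mg/L.
t_c = (1/0.4830) ln[(0.708/0.225)(1 − 2.571×0.4830/(0.225×12.62))] = 2.070 × ln(1.770) = 1.183 d.
D_c = (0.225/0.708) × 12.62 × e^(−0.225×1.183) = 0.3178 × 12.62 × 0.7664 = 3.074 mg/L.
Minimum DO = 10.5 − 3.074 = 7.426 mg/L.

t_c ≈ 1.18 d; minimum DO ≈ 7.43 mg/L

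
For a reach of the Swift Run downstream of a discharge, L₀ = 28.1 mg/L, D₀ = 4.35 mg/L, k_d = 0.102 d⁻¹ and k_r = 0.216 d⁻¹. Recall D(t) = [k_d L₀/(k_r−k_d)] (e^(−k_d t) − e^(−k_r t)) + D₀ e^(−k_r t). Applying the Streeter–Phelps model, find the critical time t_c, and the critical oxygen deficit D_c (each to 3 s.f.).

t_c = [1/(k_r−k_d)] ln[(k_r/k_d)(1 − D₀(k_r−k_d)/(k_d L₀))]
= [1/(0.216−0.102)] ln[(0.216/0.102)(1 − 4.35×0.1140/(0.102×28.1))]
= (1/0.1140) ln[2.118 × 0.8270] = 8.772 × ln(1.751) = 8.772 × 0.5603 = 4.915 d.
L(t_c) = L₀ e^(−k_d t_c) = 28.1 × 0.6057 = 17.02 mg/L, and at the critical point k_r D_c = k_d L, so D_c = (0.102/0.216) × 17.02 = 8.037 mg/L.

t_c ≈ 4.92 d; D_c ≈ 8.04 mg/L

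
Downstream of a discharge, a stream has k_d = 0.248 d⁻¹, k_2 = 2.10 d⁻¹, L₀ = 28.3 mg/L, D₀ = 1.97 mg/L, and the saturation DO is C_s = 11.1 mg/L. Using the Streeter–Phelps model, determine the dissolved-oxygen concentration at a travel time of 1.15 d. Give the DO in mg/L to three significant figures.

DO ≈ 8.41 mg/L

k_d L₀/(k_2−k_d) = 0.248×28.3/(2.10−0.248) = 7.018/1.852 = 3.790 mg/L.
e^(−k_d t) = e^(−0.248×1.150) = 0.7519; e^(−k_2 t) = e^(−2.10×1.150) = 0.08937.
D = 3.790 × (0.7519 − 0.08937) + 1.97 × 0.08937 = 2.511 + 0.1761 = 2.687 mg/L.
DO = C_s − D = 11.1 − 2.687 = 8.413 mg/L.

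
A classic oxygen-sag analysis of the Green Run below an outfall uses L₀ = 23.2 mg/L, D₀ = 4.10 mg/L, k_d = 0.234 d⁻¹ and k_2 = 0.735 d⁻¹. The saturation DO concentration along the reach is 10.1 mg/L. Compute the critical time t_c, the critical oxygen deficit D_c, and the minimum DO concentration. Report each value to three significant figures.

t_c = [1/(k_2−k_d)] ln[(k_2/k_d)(1 − D₀(k_2−k_d)/(k_d L₀))]
= [1/(0.735−0.234)] ln[(0.735/0.234)(1 − 4.10×0.5010/(0.234×23.2))]
= (1/0.5010) ln[3.141 × 0.6216] = 1.996 × ln(1.953) = 1.996 × 0.6691 = 1.336 d.
D_c = (k_d/k_2) L₀ e^(−k_d t_c) = (0.234/0.735) × 23.2 × e^(−0.234×1.336) = 0.3184 × 23.2 × 0.7316 = 5.404 mg/L.
Minimum DO = C_s − D_c = 10.1 − 5.404 = 4.696 mg/L.

t_c ≈ 1.34 d; D_c ≈ 5.40 mg/L; min DO ≈ 4.70 mg/L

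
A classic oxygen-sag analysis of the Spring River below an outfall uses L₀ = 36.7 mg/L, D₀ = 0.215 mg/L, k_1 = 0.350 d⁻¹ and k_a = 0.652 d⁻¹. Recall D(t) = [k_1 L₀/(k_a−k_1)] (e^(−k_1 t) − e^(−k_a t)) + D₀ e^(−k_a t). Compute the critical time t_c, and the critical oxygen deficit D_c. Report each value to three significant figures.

t_c ≈ 2.04 d; D_c ≈ 9.64 mg/L

t_c = [1/(k_a−k_1)] ln[(k_a/k_1)(1 − D₀(k_a−k_1)/(k_1 L₀))]
= [1/(0.652−0.350)] ln[(0.652/0.350)(1 − 0.215×0.3020/(0.350×36.7))]
= (1/0.3020) ln[1.863 × 0.9949] = 3.311 × ln(1.853) = 3.311 × 0.6170 = 2.043 d.
D_c = (k_1/k_a) L₀ e^(−k_1 t_c) = (0.350/0.652) × 36.7 × e^(−0.350×2.043) = 0.5368 × 36.7 × 0.4891 = 9.636 mg/L.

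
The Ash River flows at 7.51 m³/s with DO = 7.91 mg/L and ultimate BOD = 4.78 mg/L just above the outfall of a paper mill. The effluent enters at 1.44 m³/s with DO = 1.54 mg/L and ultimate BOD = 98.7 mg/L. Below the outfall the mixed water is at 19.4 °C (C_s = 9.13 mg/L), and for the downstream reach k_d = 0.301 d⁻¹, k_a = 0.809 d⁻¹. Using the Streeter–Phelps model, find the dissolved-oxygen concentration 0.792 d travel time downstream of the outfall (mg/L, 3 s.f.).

DO ≈ 4.87 mg/L

Mixed DO = (7.51×7.91 + 1.44×1.54)/(7.51+1.44) = 61.62/8.950 = 6.885 mg/L.
Mixed L₀ = (7.51×4.78 + 1.44×98.7)/(8.950) = 178.0/8.950 = 19.89 mg/L.
Initial deficit D₀ = C_s − DO₀ = 9.13 − 6.885 = 2.245 mg/L.
D(0.792) = [0.301×19.89/(0.809−0.301)](e^(−0.301×0.792) − e^(−0.809×0.792)) + 2.245 e^(−0.809×0.792)
= 11.79 × (0.7879 − 0.5269) + 2.245 × 0.5269 = 4.259 mg/L.
DO = 9.13 − 4.259 = 4.871 mg/L.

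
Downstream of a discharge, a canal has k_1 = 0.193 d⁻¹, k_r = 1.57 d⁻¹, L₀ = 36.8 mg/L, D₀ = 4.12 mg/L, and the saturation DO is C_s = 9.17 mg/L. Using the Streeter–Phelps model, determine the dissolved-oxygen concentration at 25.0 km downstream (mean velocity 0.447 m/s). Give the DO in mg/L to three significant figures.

Travel time t = x/v = 25.0 km / (0.447 m/s) = 25000 m / 0.447 m/s = 55930 s = 0.6473 d.
k_1 L₀/(k_r−k_1) = 0.193×36.8/(1.57−0.193) = 7.102/1.377 = 5.158 mg/L.
e^(−k_1 t) = e^(−0.193×0.6473) = 0.8826; e^(−k_r t) = e^(−1.57×0.6473) = 0.3619.
D = 5.158 × (0.8826 − 0.3619) + 4.12 × 0.3619 = 2.685 + 1.491 = 4.176 mg/L.
DO = C_s − D = 9.17 − 4.176 = 4.994 mg/L.

DO ≈ 4.99 mg/L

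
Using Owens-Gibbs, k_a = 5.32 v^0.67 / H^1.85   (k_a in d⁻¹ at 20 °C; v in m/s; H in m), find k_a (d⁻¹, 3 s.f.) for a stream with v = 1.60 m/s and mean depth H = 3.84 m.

k_a ≈ 0.605 d⁻¹

k_a = 5.32 × 1.60^0.67 / 3.84^1.85 = 5.32 × 1.370 / 12.05 = 0.6049 d⁻¹.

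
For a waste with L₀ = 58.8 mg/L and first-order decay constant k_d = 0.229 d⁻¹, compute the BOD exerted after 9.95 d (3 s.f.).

y_t = L₀(1 − e^(−k_d t)) = 58.8 × (1 − e^(−0.229×9.95))
= 58.8 × (1 − 0.1024) = 58.8 × 0.8976 = 52.78 mg/L.

y ≈ 52.8 mg/L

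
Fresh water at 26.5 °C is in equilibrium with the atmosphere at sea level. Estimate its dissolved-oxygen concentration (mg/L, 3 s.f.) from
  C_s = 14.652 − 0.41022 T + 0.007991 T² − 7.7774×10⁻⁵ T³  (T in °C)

C_s ≈ 7.95 mg/L

C_s = 14.652 − 0.41022×26.5 + 0.007991×26.5² − 7.7774×10⁻⁵×26.5³ = 7.946 mg/L.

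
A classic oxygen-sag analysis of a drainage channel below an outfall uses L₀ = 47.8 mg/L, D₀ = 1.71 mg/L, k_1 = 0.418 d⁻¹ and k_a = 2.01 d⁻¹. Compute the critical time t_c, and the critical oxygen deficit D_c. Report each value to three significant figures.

t_c = [1/(k_a−k_1)] ln[(k_a/k_1)(1 − D₀(k_a−k_1)/(k_1 L₀))]
= [1/(2.01−0.418)] ln[(2.01/0.418)(1 − 1.71×1.592/(0.418×47.8))]
= (1/1.592) ln[4.809 × 0.8638] = 0.6281 × ln(4.153) = 0.6281 × 1.424 = 0.8944 d.
D_c = (k_1/k_a) L₀ e^(−k_1 t_c) = (0.418/2.01) × 47.8 × e^(−0.418×0.8944) = 0.2080 × 47.8 × 0.6881 = 6.840 mg/L.

t_c ≈ 0.894 d; D_c ≈ 6.84 mg/L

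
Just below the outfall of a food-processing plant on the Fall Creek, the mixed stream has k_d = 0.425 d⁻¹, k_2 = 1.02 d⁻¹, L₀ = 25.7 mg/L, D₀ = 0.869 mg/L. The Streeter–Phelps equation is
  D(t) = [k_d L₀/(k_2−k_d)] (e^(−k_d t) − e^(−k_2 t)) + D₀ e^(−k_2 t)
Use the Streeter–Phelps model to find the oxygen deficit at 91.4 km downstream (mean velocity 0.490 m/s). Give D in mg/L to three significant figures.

D ≈ 5.40 mg/L

Travel time t = x/v = 91.4 km / (0.490 m/s) = 91400 m / 0.490 m/s = 186500 s = 2.159 d.
k_d L₀/(k_2−k_d) = 0.425×25.7/(1.02−0.425) = 10.92/0.5950 = 18.36 mg/L.
e^(−k_d t) = e^(−0.425×2.159) = 0.3995; e^(−k_2 t) = e^(−1.02×2.159) = 0.1106.
D = 18.36 × (0.3995 − 0.1106) + 0.869 × 0.1106 = 5.304 + 0.09609 = 5.400 mg/L.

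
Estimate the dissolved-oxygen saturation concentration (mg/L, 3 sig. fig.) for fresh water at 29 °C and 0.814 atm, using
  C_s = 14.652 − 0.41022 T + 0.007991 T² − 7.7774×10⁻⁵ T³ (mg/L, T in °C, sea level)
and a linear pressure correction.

At sea level: C_s = 14.652 − 0.41022×29 + 0.007991×29² − 7.7774×10⁻⁵×29³ = 7.579 mg/L.
Pressure correction: C_s' = 7.579 × 0.814 = 6.169 mg/L.

C_s ≈ 6.17 mg/L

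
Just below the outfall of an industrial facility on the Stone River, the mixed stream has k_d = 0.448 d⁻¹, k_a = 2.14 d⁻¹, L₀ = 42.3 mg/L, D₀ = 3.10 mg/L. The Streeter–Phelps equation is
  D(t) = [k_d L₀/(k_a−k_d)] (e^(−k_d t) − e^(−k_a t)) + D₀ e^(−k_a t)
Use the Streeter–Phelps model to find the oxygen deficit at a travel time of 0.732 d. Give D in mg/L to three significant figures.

k_d L₀/(k_a−k_d) = 0.448×42.3/(2.14−0.448) = 18.95/1.692 = 11.20 mg/L.
e^(−k_d t) = e^(−0.448×0.7320) = 0.7204; e^(−k_a t) = e^(−2.14×0.7320) = 0.2088.
D = 11.20 × (0.7204 − 0.2088) + 3.10 × 0.2088 = 5.730 + 0.6472 = 6.377 mg/L.

D ≈ 6.38 mg/L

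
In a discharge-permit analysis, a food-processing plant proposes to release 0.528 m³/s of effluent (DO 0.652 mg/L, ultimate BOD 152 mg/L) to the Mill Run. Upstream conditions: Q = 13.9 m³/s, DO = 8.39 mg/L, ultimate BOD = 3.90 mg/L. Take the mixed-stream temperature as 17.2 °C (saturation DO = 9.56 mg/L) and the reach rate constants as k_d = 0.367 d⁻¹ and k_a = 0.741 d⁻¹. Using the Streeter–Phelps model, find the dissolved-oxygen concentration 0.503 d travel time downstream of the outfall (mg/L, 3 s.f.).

DO ≈ 7.26 mg/L

Mixed DO = (13.9×8.39 + 0.528×0.652)/(13.9+0.528) = 117.0/14.43 = 8.107 mg/L.
Mixed L₀ = (13.9×3.90 + 0.528×152)/(14.43) = 134.5/14.43 = 9.320 mg/L.
Initial deficit D₀ = C_s − DO₀ = 9.56 − 8.107 = 1.453 mg/L.
D(0.503) = [0.367×9.320/(0.741−0.367)](e^(−0.367×0.503) − e^(−0.741×0.503)) + 1.453 e^(−0.741×0.503)
= 9.145 × (0.8314 − 0.6889) + 1.453 × 0.6889 = 2.305 mg/L.
DO = 9.56 − 2.305 = 7.255 mg/L.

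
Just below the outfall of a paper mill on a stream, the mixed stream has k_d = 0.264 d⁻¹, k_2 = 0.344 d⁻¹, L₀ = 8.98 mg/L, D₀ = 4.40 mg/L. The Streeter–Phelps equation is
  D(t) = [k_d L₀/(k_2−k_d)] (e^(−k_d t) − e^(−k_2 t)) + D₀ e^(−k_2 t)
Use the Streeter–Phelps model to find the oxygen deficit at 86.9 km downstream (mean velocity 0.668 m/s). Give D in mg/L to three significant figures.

D ≈ 4.88 mg/L

Travel time t = x/v = 86.9 km / (0.668 m/s) = 86900 m / 0.668 m/s = 130100 s = 1.506 d.
k_d L₀/(k_2−k_d) = 0.264×8.98/(0.344−0.264) = 2.371/0.08000 = 29.63 mg/L.
e^(−k_d t) = e^(−0.264×1.506) = 0.6720; e^(−k_2 t) = e^(−0.344×1.506) = 0.5957.
D = 29.63 × (0.6720 − 0.5957) + 4.40 × 0.5957 = 2.260 + 2.621 = 4.881 mg/L.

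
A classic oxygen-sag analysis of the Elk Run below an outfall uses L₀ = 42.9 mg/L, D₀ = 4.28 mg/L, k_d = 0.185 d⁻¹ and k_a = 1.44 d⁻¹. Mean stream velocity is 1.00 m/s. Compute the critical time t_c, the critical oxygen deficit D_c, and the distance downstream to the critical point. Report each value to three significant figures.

At the critical point dD/dt = 0, so k_d L₀ e^(−k_d t) = k_a D. Substituting D(t) from the Streeter–Phelps equation and solving for t gives
t_c = ln[(k_a/k_d)(1 − D₀(k_a−k_d)/(k_d L₀))] / (k_a−k_d).
Here k_a−k_d = 1.255 d⁻¹ and 1 − D₀(k_a−k_d)/(k_d L₀) = 1 − 4.28×1.255/(0.185×42.9) = 0.3232, so
t_c = ln(7.784 × 0.3232) / 1.255 = 0.9226 / 1.255 = 0.7351 d.
L(t_c) = L₀ e^(−k_d t_c) = 42.9 × 0.8728 = 37.45 mg/L, and at the critical point k_a D_c = k_d L, so D_c = (0.185/1.44) × 37.45 = 4.811 mg/L.
x_c = v t_c = 1.00 m/s × 0.7351 d × 86400 s/d = 63510 m ≈ 63.5 km.

t_c ≈ 0.735 d; D_c ≈ 4.81 mg/L; x_c ≈ 63.5 km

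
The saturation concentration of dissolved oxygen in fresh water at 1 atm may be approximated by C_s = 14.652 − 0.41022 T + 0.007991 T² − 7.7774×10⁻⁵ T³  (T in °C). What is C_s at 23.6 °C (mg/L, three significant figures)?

C_s = 14.652 − 0.41022×23.6 + 0.007991×23.6² − 7.7774×10⁻⁵×23.6³ = 8.399 mg/L.

C_s ≈ 8.40 mg/L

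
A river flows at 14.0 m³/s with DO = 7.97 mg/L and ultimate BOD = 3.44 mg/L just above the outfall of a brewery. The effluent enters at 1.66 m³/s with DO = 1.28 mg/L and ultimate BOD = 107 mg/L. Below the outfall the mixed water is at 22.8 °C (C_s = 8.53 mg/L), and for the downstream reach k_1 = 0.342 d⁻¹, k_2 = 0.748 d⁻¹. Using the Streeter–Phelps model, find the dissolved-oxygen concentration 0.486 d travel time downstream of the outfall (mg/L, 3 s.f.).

Mixed DO = (14.0×7.97 + 1.66×1.28)/(14.0+1.66) = 113.7/15.66 = 7.261 mg/L.
Mixed L₀ = (14.0×3.44 + 1.66×107)/(15.66) = 225.8/15.66 = 14.42 mg/L.
Initial deficit D₀ = C_s − DO₀ = 8.53 − 7.261 = 1.269 mg/L.
D(0.486) = [0.342×14.42/(0.748−0.342)](e^(−0.342×0.486) − e^(−0.748×0.486)) + 1.269 e^(−0.748×0.486)
= 12.14 × (0.8469 − 0.6952) + 1.269 × 0.6952 = 2.724 mg/L.
DO = 8.53 − 2.724 = 5.806 mg/L.

DO ≈ 5.81 mg/L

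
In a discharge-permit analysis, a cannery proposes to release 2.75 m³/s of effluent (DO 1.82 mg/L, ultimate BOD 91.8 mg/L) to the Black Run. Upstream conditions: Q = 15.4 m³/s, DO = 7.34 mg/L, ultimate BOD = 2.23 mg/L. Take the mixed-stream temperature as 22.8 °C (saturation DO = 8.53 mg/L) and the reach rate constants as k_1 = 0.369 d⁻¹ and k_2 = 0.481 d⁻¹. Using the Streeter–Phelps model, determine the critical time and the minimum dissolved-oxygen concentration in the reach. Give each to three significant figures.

Mixed DO = (15.4×7.34 + 2.75×1.82)/(15.4+2.75) = 118.0/18.15 = 6.504 mg/L.
Mixed L₀ = (15.4×2.23 + 2.75×91.8)/(18.15) = 286.8/18.15 = 15.80 mg/L.
Initial deficit D₀ = C_s − DO₀ = 8.53 − 6.504 = 2.026 mg/L.
t_c = (1/0.1120) ln[(0.481/0.369)(1 − 2.026×0.1120/(0.369×15.80))] = 8.929 × ln(1.253) = 2.012 d.
D_c = (0.369/0.481) × 15.80 × e^(−0.369×2.012) = 0.7672 × 15.80 × 0.4759 = 5.769 mg/L.
Minimum DO = 8.53 − 5.769 = 2.761 mg/L.

t_c ≈ 2.01 d; minimum DO ≈ 2.76 mg/L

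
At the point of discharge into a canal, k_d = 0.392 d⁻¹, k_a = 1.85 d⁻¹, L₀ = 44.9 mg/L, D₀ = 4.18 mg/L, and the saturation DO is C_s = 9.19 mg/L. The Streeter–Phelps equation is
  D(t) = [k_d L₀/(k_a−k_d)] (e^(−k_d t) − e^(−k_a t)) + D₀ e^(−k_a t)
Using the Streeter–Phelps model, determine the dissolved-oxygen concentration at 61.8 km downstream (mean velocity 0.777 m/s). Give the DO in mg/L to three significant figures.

DO ≈ 2.21 mg/L

Travel time t = x/v = 61.8 km / (0.777 m/s) = 61800 m / 0.777 m/s = 79540 s = 0.9206 d.
k_d L₀/(k_a−k_d) = 0.392×44.9/(1.85−0.392) = 17.60/1.458 = 12.07 mg/L.
e^(−k_d t) = e^(−0.392×0.9206) = 0.6971; e^(−k_a t) = e^(−1.85×0.9206) = 0.1821.
D = 12.07 × (0.6971 − 0.1821) + 4.18 × 0.1821 = 6.216 + 0.7613 = 6.978 mg/L.
DO = C_s − D = 9.19 − 6.978 = 2.212 mg/L.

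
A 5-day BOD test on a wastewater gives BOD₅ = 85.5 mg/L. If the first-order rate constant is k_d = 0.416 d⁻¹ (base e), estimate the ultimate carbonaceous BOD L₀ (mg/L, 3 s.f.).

L₀ ≈ 97.7 mg/L

BOD₅ = L₀(1 − e^(−5k_d)) ⇒ L₀ = BOD₅ / (1 − e^(−5×0.416))
= 85.5 / (1 − 0.1249) = 85.5 / 0.8751 = 97.71 mg/L.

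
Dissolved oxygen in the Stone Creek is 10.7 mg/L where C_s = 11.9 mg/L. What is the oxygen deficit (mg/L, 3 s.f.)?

D ≈ 1.20 mg/L

D = C_s − C = 11.9 − 10.7 = 1.20 mg/L.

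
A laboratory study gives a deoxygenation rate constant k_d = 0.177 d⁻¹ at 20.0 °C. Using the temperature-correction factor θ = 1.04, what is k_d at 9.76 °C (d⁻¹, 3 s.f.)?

k_d ≈ 0.118 d⁻¹

k_d(T₂) = k_d(T₁) · θ^(T₂−T₁) = 0.177 × 1.04^(9.76−20.0)
= 0.177 × 1.04^-10.2 = 0.177 × 0.6692 = 0.1185 d⁻¹.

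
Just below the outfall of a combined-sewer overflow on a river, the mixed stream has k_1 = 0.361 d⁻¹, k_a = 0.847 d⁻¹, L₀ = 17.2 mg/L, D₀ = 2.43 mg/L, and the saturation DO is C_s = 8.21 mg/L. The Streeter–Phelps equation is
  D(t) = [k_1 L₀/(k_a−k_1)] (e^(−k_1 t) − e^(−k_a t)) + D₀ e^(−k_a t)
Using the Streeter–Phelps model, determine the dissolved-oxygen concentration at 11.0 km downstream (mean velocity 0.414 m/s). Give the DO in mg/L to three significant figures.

Travel time t = x/v = 11.0 km / (0.414 m/s) = 11000 m / 0.414 m/s = 26570 s = 0.3075 d.
k_1 L₀/(k_a−k_1) = 0.361×17.2/(0.847−0.361) = 6.209/0.4860 = 12.78 mg/L.
e^(−k_1 t) = e^(−0.361×0.3075) = 0.8949; e^(−k_a t) = e^(−0.847×0.3075) = 0.7707.
D = 12.78 × (0.8949 − 0.7707) + 2.43 × 0.7707 = 1.587 + 1.873 = 3.460 mg/L.
DO = C_s − D = 8.21 − 3.460 = 4.750 mg/L.

DO ≈ 4.75 mg/L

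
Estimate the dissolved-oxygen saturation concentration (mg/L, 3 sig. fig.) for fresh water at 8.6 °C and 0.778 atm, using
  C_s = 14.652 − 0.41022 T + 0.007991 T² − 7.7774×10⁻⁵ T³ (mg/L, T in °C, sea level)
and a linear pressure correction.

At sea level: C_s = 14.652 − 0.41022×8.6 + 0.007991×8.6² − 7.7774×10⁻⁵×8.6³ = 11.67 mg/L.
Pressure correction: C_s' = 11.67 × 0.778 = 9.076 mg/L.

C_s ≈ 9.08 mg/L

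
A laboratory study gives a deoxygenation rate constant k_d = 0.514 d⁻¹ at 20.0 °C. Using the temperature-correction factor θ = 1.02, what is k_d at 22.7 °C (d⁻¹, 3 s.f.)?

k_d ≈ 0.542 d⁻¹

k_d(T₂) = k_d(T₁) · θ^(T₂−T₁) = 0.514 × 1.02^(22.7−20.0)
= 0.514 × 1.02^2.70 = 0.514 × 1.055 = 0.5422 d⁻¹.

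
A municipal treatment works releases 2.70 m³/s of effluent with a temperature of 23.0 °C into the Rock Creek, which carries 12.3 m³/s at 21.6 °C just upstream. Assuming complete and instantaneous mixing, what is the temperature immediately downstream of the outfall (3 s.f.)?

21.9 °C

Flow-weighted mixing: C = (Q_r C_r + Q_w C_w)/(Q_r + Q_w)
= (12.3×21.6 + 2.70×23.0)/(12.3 + 2.70) = 327.8/15.00 = 21.85 °C.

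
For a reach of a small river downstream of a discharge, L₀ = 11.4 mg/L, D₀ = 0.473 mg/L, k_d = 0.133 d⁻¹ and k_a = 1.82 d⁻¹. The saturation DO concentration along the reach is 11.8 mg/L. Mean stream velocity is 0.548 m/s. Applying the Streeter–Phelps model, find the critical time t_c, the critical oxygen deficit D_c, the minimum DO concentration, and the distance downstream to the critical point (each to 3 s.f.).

At the critical point dD/dt = 0, so k_d L₀ e^(−k_d t) = k_a D. Substituting D(t) from the Streeter–Phelps equation and solving for t gives
t_c = ln[(k_a/k_d)(1 − D₀(k_a−k_d)/(k_d L₀))] / (k_a−k_d).
Here k_a−k_d = 1.687 d⁻¹ and 1 − D₀(k_a−k_d)/(k_d L₀) = 1 − 0.473×1.687/(0.133×11.4) = 0.4737, so
t_c = ln(13.68 × 0.4737) / 1.687 = 1.869 / 1.687 = 1.108 d.
L(t_c) = L₀ e^(−k_d t_c) = 11.4 × 0.8630 = 9.838 mg/L, and at the critical point k_a D_c = k_d L, so D_c = (0.133/1.82) × 9.838 = 0.7189 mg/L.
Minimum DO = C_s − D_c = 11.8 − 0.7189 = 11.08 mg/L.
x_c = v t_c = 0.548 m/s × 1.108 d × 86400 s/d = 52460 m ≈ 52.5 km.

t_c ≈ 1.11 d; D_c ≈ 0.719 mg/L; min DO ≈ 11.1 mg/L; x_c ≈ 52.5 km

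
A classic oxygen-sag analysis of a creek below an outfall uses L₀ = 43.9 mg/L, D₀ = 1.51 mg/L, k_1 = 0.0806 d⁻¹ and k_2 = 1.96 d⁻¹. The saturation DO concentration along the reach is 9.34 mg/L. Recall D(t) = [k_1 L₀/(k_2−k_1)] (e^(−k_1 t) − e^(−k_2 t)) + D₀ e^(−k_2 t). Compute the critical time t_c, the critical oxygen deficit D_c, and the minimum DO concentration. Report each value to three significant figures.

At the critical point dD/dt = 0, so k_1 L₀ e^(−k_1 t) = k_2 D. Substituting D(t) from the Streeter–Phelps equation and solving for t gives
t_c = ln[(k_2/k_1)(1 − D₀(k_2−k_1)/(k_1 L₀))] / (k_2−k_1).
Here k_2−k_1 = 1.879 d⁻¹ and 1 − D₀(k_2−k_1)/(k_1 L₀) = 1 − 1.51×1.879/(0.0806×43.9) = 0.1980, so
t_c = ln(24.32 × 0.1980) / 1.879 = 1.572 / 1.879 = 0.8362 d.
D_c = (k_1/k_2) L₀ e^(−k_1 t_c) = (0.0806/1.96) × 43.9 × e^(−0.0806×0.8362) = 0.04112 × 43.9 × 0.9348 = 1.688 mg/L.
Minimum DO = C_s − D_c = 9.34 − 1.688 = 7.652 mg/L.

t_c ≈ 0.836 d; D_c ≈ 1.69 mg/L; min DO ≈ 7.65 mg/L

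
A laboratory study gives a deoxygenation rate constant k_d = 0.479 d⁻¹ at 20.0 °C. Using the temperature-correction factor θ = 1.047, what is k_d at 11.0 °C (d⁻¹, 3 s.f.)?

k_d ≈ 0.317 d⁻¹

k_d(T₂) = k_d(T₁) · θ^(T₂−T₁) = 0.479 × 1.047^(11.0−20.0)
= 0.479 × 1.047^-9.00 = 0.479 × 0.6614 = 0.3168 d⁻¹.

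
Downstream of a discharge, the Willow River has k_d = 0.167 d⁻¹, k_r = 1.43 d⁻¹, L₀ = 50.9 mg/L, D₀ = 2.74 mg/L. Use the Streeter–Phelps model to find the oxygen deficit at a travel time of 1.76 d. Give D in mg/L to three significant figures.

k_d L₀/(k_r−k_d) = 0.167×50.9/(1.43−0.167) = 8.500/1.263 = 6.730 mg/L.
e^(−k_d t) = e^(−0.167×1.760) = 0.7453; e^(−k_r t) = e^(−1.43×1.760) = 0.08072.
D = 6.730 × (0.7453 − 0.08072) + 2.74 × 0.08072 = 4.473 + 0.2212 = 4.694 mg/L.

D ≈ 4.69 mg/L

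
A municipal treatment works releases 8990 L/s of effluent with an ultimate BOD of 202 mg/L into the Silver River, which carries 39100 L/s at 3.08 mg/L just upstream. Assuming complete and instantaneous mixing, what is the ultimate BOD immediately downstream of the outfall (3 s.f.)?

Flow-weighted mixing: C = (Q_r C_r + Q_w C_w)/(Q_r + Q_w)
= (39100×3.08 + 8990×202)/(39100 + 8990) = 1.936×10^6/48090 = 40.27 mg/L.

40.3 mg/L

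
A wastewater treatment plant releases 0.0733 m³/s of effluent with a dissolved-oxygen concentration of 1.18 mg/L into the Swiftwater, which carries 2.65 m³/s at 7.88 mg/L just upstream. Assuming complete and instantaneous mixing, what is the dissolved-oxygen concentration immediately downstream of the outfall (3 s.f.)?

7.70 mg/L

Flow-weighted mixing: C = (Q_r C_r + Q_w C_w)/(Q_r + Q_w)
= (2.65×7.88 + 0.0733×1.18)/(2.65 + 0.0733) = 20.97/2.723 = 7.700 mg/L.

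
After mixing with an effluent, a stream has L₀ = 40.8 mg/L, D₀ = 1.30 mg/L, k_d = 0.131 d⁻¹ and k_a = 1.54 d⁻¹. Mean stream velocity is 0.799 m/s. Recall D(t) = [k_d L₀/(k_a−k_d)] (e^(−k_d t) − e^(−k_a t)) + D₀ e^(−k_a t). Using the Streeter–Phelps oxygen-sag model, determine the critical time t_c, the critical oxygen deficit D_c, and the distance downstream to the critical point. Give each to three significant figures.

t_c ≈ 1.45 d; D_c ≈ 2.87 mg/L; x_c ≈ 100 km

t_c = [1/(k_a−k_d)] ln[(k_a/k_d)(1 − D₀(k_a−k_d)/(k_d L₀))]
= [1/(1.54−0.131)] ln[(1.54/0.131)(1 − 1.30×1.409/(0.131×40.8))]
= (1/1.409) ln[11.76 × 0.6573] = 0.7097 × ln(7.727) = 0.7097 × 2.045 = 1.451 d.
D_c = (k_d/k_a) L₀ e^(−k_d t_c) = (0.131/1.54) × 40.8 × e^(−0.131×1.451) = 0.08506 × 40.8 × 0.8269 = 2.870 mg/L.
x_c = v t_c = 0.799 m/s × 1.451 d × 86400 s/d = 100200 m ≈ 100 km.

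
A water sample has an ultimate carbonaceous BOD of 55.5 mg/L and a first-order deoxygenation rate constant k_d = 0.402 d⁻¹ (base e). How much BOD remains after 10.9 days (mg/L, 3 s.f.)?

L ≈ 0.694 mg/L

L_t = L₀ e^(−k_d t) = 55.5 × e^(−0.402×10.9) = 55.5 × 0.01250 = 0.6939 mg/L.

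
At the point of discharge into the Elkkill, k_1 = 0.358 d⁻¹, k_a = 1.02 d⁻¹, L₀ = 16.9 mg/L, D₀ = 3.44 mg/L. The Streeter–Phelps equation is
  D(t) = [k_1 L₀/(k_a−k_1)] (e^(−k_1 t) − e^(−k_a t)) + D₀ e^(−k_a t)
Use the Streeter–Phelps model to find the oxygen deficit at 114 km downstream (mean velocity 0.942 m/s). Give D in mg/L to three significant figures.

D ≈ 4.17 mg/L

Travel time t = x/v = 114 km / (0.942 m/s) = 114000 m / 0.942 m/s = 121000 s = 1.401 d.
k_1 L₀/(k_a−k_1) = 0.358×16.9/(1.02−0.358) = 6.050/0.6620 = 9.139 mg/L.
e^(−k_1 t) = e^(−0.358×1.401) = 0.6057; e^(−k_a t) = e^(−1.02×1.401) = 0.2396.
D = 9.139 × (0.6057 − 0.2396) + 3.44 × 0.2396 = 3.345 + 0.8243 = 4.170 mg/L.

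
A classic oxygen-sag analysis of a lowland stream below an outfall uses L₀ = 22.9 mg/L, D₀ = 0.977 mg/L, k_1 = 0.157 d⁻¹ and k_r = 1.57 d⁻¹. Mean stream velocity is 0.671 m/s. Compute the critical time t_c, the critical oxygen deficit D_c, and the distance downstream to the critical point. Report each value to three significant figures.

With k_r/k_1 = 10.00 and 1 − D₀(k_r−k_1)/(k_1 L₀) = 0.6160,
t_c = ln(10.00 × 0.6160) / (1.57 − 0.157) = ln(6.160) / 1.413 = 1.818/1.413 = 1.287 d.
L(t_c) = L₀ e^(−k_1 t_c) = 22.9 × 0.8171 = 18.71 mg/L, and at the critical point k_r D_c = k_1 L, so D_c = (0.157/1.57) × 18.71 = 1.871 mg/L.
x_c = v t_c = 0.671 m/s × 1.287 d × 86400 s/d = 74600 m ≈ 74.6 km.

t_c ≈ 1.29 d; D_c ≈ 1.87 mg/L; x_c ≈ 74.6 km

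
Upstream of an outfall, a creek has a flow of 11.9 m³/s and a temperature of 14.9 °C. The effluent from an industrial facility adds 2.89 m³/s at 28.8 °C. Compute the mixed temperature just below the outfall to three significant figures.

17.6 °C

Flow-weighted mixing: C = (Q_r C_r + Q_w C_w)/(Q_r + Q_w)
= (11.9×14.9 + 2.89×28.8)/(11.9 + 2.89) = 260.5/14.79 = 17.62 °C.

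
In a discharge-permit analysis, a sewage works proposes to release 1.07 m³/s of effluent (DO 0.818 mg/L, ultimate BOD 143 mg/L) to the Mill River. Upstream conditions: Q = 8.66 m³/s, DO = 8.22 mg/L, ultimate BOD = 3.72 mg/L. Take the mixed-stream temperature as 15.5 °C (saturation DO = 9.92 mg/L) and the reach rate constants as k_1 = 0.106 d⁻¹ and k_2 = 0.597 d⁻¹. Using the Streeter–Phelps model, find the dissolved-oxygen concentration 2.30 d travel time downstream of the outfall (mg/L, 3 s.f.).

DO ≈ 7.10 mg/L

Mixed DO = (8.66×8.22 + 1.07×0.818)/(8.66+1.07) = 72.06/9.730 = 7.406 mg/L.
Mixed L₀ = (8.66×3.72 + 1.07×143)/(9.730) = 185.2/9.730 = 19.04 mg/L.
Initial deficit D₀ = C_s − DO₀ = 9.92 − 7.406 = 2.514 mg/L.
D(2.30) = [0.106×19.04/(0.597−0.106)](e^(−0.106×2.30) − e^(−0.597×2.30)) + 2.514 e^(−0.597×2.30)
= 4.110 × (0.7836 − 0.2533) + 2.514 × 0.2533 = 2.816 mg/L.
DO = 9.92 − 2.816 = 7.104 mg/L.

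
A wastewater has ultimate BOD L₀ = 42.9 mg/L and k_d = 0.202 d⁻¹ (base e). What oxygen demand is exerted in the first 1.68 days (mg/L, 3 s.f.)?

y ≈ 12.3 mg/L

y_t = L₀(1 − e^(−k_d t)) = 42.9 × (1 − e^(−0.202×1.68))
= 42.9 × (1 − 0.7122) = 42.9 × 0.2878 = 12.35 mg/L.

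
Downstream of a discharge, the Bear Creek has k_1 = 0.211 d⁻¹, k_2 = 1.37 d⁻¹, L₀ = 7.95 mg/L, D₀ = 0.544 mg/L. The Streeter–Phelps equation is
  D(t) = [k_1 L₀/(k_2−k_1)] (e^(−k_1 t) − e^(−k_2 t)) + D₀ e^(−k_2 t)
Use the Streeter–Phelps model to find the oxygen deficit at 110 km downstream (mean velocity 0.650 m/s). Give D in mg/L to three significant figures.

D ≈ 0.896 mg/L

Travel time t = x/v = 110 km / (0.650 m/s) = 110000 m / 0.650 m/s = 169200 s = 1.959 d.
k_1 L₀/(k_2−k_1) = 0.211×7.95/(1.37−0.211) = 1.677/1.159 = 1.447 mg/L.
e^(−k_1 t) = e^(−0.211×1.959) = 0.6615; e^(−k_2 t) = e^(−1.37×1.959) = 0.06833.
D = 1.447 × (0.6615 − 0.06833) + 0.544 × 0.06833 = 0.8585 + 0.03717 = 0.8956 mg/L.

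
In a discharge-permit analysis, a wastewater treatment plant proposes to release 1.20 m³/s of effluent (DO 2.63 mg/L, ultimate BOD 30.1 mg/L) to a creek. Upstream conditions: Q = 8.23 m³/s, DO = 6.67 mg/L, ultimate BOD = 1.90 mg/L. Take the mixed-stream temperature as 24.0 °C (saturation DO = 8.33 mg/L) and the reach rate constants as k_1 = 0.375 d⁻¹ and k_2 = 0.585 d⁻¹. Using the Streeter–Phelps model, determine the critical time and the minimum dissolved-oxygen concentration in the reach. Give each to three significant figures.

t_c ≈ 0.923 d; minimum DO ≈ 5.84 mg/L

Mixed DO = (8.23×6.67 + 1.20×2.63)/(8.23+1.20) = 58.05/9.430 = 6.156 mg/L.
Mixed L₀ = (8.23×1.90 + 1.20×30.1)/(9.430) = 51.76/9.430 = 5.489 mg/L.
Initial deficit D₀ = C_s − DO₀ = 8.33 − 6.156 = 2.174 mg/L.
t_c = (1/0.2100) ln[(0.585/0.375)(1 − 2.174×0.2100/(0.375×5.489))] = 4.762 × ln(1.214) = 0.9232 d.
D_c = (0.375/0.585) × 5.489 × e^(−0.375×0.9232) = 0.6410 × 5.489 × 0.7074 = 2.489 mg/L.
Minimum DO = 8.33 − 2.489 = 5.841 mg/L.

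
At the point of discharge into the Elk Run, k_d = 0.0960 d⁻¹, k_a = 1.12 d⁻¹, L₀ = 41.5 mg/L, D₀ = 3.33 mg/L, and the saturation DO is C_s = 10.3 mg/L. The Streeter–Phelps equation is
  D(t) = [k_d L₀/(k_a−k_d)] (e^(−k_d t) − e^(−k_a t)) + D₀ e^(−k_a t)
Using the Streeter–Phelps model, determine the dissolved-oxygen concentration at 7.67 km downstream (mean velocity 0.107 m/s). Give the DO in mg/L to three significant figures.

DO ≈ 6.93 mg/L

Travel time t = x/v = 7.67 km / (0.107 m/s) = 7670 m / 0.107 m/s = 71680 s = 0.8297 d.
k_d L₀/(k_a−k_d) = 0.0960×41.5/(1.12−0.0960) = 3.984/1.024 = 3.891 mg/L.
e^(−k_d t) = e^(−0.0960×0.8297) = 0.9234; e^(−k_a t) = e^(−1.12×0.8297) = 0.3949.
D = 3.891 × (0.9234 − 0.3949) + 3.33 × 0.3949 = 2.057 + 1.315 = 3.371 mg/L.
DO = C_s − D = 10.3 − 3.371 = 6.929 mg/L.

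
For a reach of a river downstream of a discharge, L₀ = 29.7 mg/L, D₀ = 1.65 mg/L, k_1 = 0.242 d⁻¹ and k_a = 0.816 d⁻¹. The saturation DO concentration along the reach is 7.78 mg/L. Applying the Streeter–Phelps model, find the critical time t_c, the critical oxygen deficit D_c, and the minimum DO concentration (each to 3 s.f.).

t_c = [1/(k_a−k_1)] ln[(k_a/k_1)(1 − D₀(k_a−k_1)/(k_1 L₀))]
= [1/(0.816−0.242)] ln[(0.816/0.242)(1 − 1.65×0.5740/(0.242×29.7))]
= (1/0.5740) ln[3.372 × 0.8682] = 1.742 × ln(2.928) = 1.742 × 1.074 = 1.871 d.
D_c = (k_1/k_a) L₀ e^(−k_1 t_c) = (0.242/0.816) × 29.7 × e^(−0.242×1.871) = 0.2966 × 29.7 × 0.6358 = 5.600 mg/L.
Minimum DO = C_s − D_c = 7.78 − 5.600 = 2.180 mg/L.

t_c ≈ 1.87 d; D_c ≈ 5.60 mg/L; min DO ≈ 2.18 mg/L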